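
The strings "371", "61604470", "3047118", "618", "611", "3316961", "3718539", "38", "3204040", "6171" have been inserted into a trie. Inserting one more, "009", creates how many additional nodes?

3

"009" shares no prefix with any stored word, so all 3 characters open new nodes.
3 − 0 = 3 new nodes.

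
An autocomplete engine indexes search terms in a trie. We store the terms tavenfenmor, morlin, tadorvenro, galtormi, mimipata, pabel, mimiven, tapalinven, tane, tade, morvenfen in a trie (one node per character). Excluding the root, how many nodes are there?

65

Count nodes per top-level branch (shared prefixes stored once):
  'g'-branch (galtormi): 8 nodes
  'm'-branch (mimipata, mimiven, morlin, morvenfen): 22 nodes
  'p'-branch (pabel): 5 nodes
  't'-branch (tade, tadorvenro, tane, tapalinven, tavenfenmor): 30 nodes
Sum: 65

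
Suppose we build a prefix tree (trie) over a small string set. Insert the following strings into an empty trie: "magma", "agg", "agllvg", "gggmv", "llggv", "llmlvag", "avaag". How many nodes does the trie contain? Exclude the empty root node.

31

For each word, the new-node count is its length minus the longest prefix already in the trie:
  "magma" → 5 new (m, a, g, m, a)
  "agg" → 3 new (a, g, g)
  "agllvg" → prefix "ag" already present; 4 new (l, l, v, g)
  "gggmv" → 5 new (g, g, g, m, v)
  "llggv" → 5 new (l, l, g, g, v)
  "llmlvag" → prefix "ll" already present; 5 new (m, l, v, a, g)
  "avaag" → prefix "a" already present; 4 new (v, a, a, g)
Total nodes = 5 + 3 + 4 + 5 + 5 + 5 + 4 = 31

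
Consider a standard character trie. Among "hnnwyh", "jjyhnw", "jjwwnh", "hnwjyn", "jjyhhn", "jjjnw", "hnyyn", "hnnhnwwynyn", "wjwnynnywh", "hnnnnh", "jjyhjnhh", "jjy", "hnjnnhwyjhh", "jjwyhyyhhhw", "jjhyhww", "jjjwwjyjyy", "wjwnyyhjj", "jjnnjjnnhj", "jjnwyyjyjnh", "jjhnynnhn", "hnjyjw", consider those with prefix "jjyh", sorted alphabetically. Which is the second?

Words with prefix "jjyh", in lexicographic order: "jjyhhn", "jjyhjnhh", "jjyhnw"
Position 2: jjyhjnhh

jjyhjnhh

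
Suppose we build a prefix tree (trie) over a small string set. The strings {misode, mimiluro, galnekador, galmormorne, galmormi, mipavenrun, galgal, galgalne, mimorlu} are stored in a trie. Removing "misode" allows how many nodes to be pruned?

4

After clearing the end-marker at "misode", prune upward until reaching a node still needed by another word.
The suffix "sode" (4 nodes) is used only by "misode"; the node for "mi" still has the child "m", so pruning stops there.
Nodes removed: 4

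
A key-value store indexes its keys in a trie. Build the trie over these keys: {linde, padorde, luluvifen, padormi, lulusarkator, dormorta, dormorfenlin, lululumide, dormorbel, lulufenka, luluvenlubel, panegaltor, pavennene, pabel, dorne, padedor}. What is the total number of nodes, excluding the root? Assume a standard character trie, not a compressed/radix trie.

89

Trace insertions, counting only characters that open a new branch:
  "linde" → 5 new (l, i, n, d, e)
  "padorde" → 7 new (p, a, d, o, r, d, e)
  "luluvifen" → prefix "l" already present; 8 new (u, l, u, v, i, f, e, n)
  "padormi" → prefix "pador" already present; 2 new (m, i)
  "lulusarkator" → prefix "lulu" already present; 8 new (s, a, r, k, a, t, o, r)
  "dormorta" → 8 new (d, o, r, m, o, r, t, a)
  "dormorfenlin" → prefix "dormor" already present; 6 new (f, e, n, l, i, n)
  "lululumide" → prefix "lulu" already present; 6 new (l, u, m, i, d, e)
  "dormorbel" → prefix "dormor" already present; 3 new (b, e, l)
  "lulufenka" → prefix "lulu" already present; 5 new (f, e, n, k, a)
  "luluvenlubel" → prefix "luluv" already present; 7 new (e, n, l, u, b, e, l)
  "panegaltor" → prefix "pa" already present; 8 new (n, e, g, a, l, t, o, r)
  "pavennene" → prefix "pa" already present; 7 new (v, e, n, n, e, n, e)
  "pabel" → prefix "pa" already present; 3 new (b, e, l)
  "dorne" → prefix "dor" already present; 2 new (n, e)
  "padedor" → prefix "pad" already present; 4 new (e, d, o, r)
Total nodes = 5 + 7 + 8 + 2 + 8 + 8 + 6 + 6 + 3 + 5 + 7 + 8 + 7 + 3 + 2 + 4 = 89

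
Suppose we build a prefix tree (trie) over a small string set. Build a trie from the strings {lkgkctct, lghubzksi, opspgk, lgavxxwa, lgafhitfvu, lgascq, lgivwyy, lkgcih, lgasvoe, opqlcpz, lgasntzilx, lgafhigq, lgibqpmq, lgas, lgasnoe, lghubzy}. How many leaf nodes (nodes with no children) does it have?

Leaves are exactly the stored words that no other stored word extends.
Those words: "lgafhigq", "lgafhitfvu", "lgascq", "lgasnoe", "lgasntzilx", "lgasvoe", "lgavxxwa", "lghubzksi", "lghubzy", "lgibqpmq", "lgivwyy", "lkgcih", "lkgkctct", "opqlcpz", "opspgk"
Leaf count: 15

15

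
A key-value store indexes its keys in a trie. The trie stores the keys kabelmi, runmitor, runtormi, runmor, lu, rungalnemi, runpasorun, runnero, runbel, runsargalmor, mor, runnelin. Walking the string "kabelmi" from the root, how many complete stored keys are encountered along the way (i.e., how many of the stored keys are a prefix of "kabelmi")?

1

Check each prefix of "kabelmi" against the stored set — each match is an end-marker on the path.
Prefixes of the query that are stored words: "kabelmi"
Count: 1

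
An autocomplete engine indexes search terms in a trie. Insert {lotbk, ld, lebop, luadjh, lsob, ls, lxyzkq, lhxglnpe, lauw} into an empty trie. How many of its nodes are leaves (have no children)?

Leaves are exactly the stored words that no other stored word extends.
Those words: "lauw", "ld", "lebop", "lhxglnpe", "lotbk", "lsob", "luadjh", "lxyzkq"
Leaf count: 8

8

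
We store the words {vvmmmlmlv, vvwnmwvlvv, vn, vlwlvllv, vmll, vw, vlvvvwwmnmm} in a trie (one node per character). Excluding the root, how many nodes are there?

38

Trace insertions, counting only characters that open a new branch:
  "vvmmmlmlv" → 9 new (v, v, m, m, m, l, m, l, v)
  "vvwnmwvlvv" → prefix "vv" already present; 8 new (w, n, m, w, v, l, v, v)
  "vn" → prefix "v" already present; 1 new (n)
  "vlwlvllv" → prefix "v" already present; 7 new (l, w, l, v, l, l, v)
  "vmll" → prefix "v" already present; 3 new (m, l, l)
  "vw" → prefix "v" already present; 1 new (w)
  "vlvvvwwmnmm" → prefix "vl" already present; 9 new (v, v, v, w, w, m, n, m, m)
Total nodes = 9 + 8 + 1 + 7 + 3 + 1 + 9 = 38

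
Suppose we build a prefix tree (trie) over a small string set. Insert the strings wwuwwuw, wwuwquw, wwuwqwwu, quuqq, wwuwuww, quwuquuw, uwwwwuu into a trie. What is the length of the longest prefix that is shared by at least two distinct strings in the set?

5

Look for the deepest trie node that still has at least two words in its subtree.
"wwuwquw" and "wwuwqwwu" agree on "wwuwq" (5 characters) before diverging; nothing deeper is shared.
Longest shared-prefix length: 5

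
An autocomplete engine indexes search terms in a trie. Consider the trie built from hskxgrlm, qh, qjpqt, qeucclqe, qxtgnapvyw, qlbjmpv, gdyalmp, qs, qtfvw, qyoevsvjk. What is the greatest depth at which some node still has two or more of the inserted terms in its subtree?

1

Equivalently: take the maximum, over all pairs, of their longest common prefix length.
"qeucclqe" and "qh" agree on "q" (1 characters) before diverging; nothing deeper is shared.
Longest shared-prefix length: 1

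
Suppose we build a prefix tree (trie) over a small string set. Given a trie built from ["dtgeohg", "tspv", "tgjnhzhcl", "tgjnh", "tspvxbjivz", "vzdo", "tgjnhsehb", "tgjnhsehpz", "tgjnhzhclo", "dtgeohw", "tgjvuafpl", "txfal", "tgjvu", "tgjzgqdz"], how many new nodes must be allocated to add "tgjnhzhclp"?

The longest prefix of "tgjnhzhclp" already in the trie is "tgjnhzhcl" (length 9).
So 10 − 9 = 1 new nodes.

1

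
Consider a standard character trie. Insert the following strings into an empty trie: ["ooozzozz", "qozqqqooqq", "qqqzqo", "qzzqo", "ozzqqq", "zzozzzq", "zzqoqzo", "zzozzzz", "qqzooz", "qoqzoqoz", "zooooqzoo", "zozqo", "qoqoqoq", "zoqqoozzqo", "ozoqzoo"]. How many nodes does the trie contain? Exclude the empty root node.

83

For each word, the new-node count is its length minus the longest prefix already in the trie:
  "ooozzozz" → 8 new (o, o, o, z, z, o, z, z)
  "qozqqqooqq" → 10 new (q, o, z, q, q, q, o, o, q, q)
  "qqqzqo" → prefix "q" already present; 5 new (q, q, z, q, o)
  "qzzqo" → prefix "q" already present; 4 new (z, z, q, o)
  "ozzqqq" → prefix "o" already present; 5 new (z, z, q, q, q)
  "zzozzzq" → 7 new (z, z, o, z, z, z, q)
  "zzqoqzo" → prefix "zz" already present; 5 new (q, o, q, z, o)
  "zzozzzz" → prefix "zzozzz" already present; 1 new (z)
  "qqzooz" → prefix "qq" already present; 4 new (z, o, o, z)
  "qoqzoqoz" → prefix "qo" already present; 6 new (q, z, o, q, o, z)
  "zooooqzoo" → prefix "z" already present; 8 new (o, o, o, o, q, z, o, o)
  "zozqo" → prefix "zo" already present; 3 new (z, q, o)
  "qoqoqoq" → prefix "qoq" already present; 4 new (o, q, o, q)
  "zoqqoozzqo" → prefix "zo" already present; 8 new (q, q, o, o, z, z, q, o)
  "ozoqzoo" → prefix "oz" already present; 5 new (o, q, z, o, o)
Total nodes = 8 + 10 + 5 + 4 + 5 + 7 + 5 + 1 + 4 + 6 + 8 + 3 + 4 + 8 + 5 = 83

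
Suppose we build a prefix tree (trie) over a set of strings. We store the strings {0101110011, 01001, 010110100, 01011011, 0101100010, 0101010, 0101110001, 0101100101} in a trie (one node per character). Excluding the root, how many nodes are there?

Trace insertions, counting only characters that open a new branch:
  "0101110011" → 10 new (0, 1, 0, 1, 1, 1, 0, 0, 1, 1)
  "01001" → prefix "010" already present; 2 new (0, 1)
  "010110100" → prefix "01011" already present; 4 new (0, 1, 0, 0)
  "01011011" → prefix "0101101" already present; 1 new (1)
  "0101100010" → prefix "010110" already present; 4 new (0, 0, 1, 0)
  "0101010" → prefix "0101" already present; 3 new (0, 1, 0)
  "0101110001" → prefix "01011100" already present; 2 new (0, 1)
  "0101100101" → prefix "0101100" already present; 3 new (1, 0, 1)
Total nodes = 10 + 2 + 4 + 1 + 4 + 3 + 2 + 3 = 29

29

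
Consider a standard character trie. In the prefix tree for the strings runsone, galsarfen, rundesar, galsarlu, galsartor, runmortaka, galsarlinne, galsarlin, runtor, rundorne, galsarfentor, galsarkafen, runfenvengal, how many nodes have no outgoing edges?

11

A leaf is a node with no children — equivalently, the end of a word that is not a proper prefix of any other stored word.
Those words: "galsarfentor", "galsarkafen", "galsarlinne", "galsarlu", "galsartor", "rundesar", "rundorne", "runfenvengal", "runmortaka", "runsone", "runtor"
Leaf count: 11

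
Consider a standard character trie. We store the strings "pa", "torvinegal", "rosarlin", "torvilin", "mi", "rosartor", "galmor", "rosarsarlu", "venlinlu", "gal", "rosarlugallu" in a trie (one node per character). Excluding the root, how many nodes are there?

Trace insertions, counting only characters that open a new branch:
  "pa" → 2 new (p, a)
  "torvinegal" → 10 new (t, o, r, v, i, n, e, g, a, l)
  "rosarlin" → 8 new (r, o, s, a, r, l, i, n)
  "torvilin" → prefix "torvi" already present; 3 new (l, i, n)
  "mi" → 2 new (m, i)
  "rosartor" → prefix "rosar" already present; 3 new (t, o, r)
  "galmor" → 6 new (g, a, l, m, o, r)
  "rosarsarlu" → prefix "rosar" already present; 5 new (s, a, r, l, u)
  "venlinlu" → 8 new (v, e, n, l, i, n, l, u)
  "gal" → prefix "gal" already present; 0 new (none)
  "rosarlugallu" → prefix "rosarl" already present; 6 new (u, g, a, l, l, u)
Total nodes = 2 + 10 + 8 + 3 + 2 + 3 + 6 + 5 + 8 + 0 + 6 = 53

53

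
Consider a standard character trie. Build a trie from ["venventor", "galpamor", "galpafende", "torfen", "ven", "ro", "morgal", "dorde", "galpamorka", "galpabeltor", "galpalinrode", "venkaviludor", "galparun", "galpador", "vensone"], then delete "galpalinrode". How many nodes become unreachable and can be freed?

7

A node on "galpalinrode"'s path can go only if nothing else ends at it or branches off below it.
The suffix "linrode" (7 nodes) is used only by "galpalinrode"; the node for "galpa" still has the child "m", so pruning stops there.
Nodes removed: 7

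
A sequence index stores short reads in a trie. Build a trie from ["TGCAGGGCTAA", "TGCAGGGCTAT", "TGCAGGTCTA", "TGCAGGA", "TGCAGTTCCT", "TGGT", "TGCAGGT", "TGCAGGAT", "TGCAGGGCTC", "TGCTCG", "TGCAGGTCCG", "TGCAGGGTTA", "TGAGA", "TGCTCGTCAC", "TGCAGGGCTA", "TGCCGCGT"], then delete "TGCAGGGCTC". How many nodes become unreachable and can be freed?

1

Walk "TGCAGGGCTC" from the leaf back toward the root, removing each node that no remaining word uses.
The suffix "C" (1 node) is used only by "TGCAGGGCTC"; the node for "TGCAGGGCT" still has the child "A", so pruning stops there.
Nodes removed: 1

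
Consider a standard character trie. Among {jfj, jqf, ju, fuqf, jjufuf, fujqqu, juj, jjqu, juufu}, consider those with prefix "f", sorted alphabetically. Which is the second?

Words with prefix "f", in lexicographic order: "fujqqu", "fuqf"
Position 2: fuqf

fuqf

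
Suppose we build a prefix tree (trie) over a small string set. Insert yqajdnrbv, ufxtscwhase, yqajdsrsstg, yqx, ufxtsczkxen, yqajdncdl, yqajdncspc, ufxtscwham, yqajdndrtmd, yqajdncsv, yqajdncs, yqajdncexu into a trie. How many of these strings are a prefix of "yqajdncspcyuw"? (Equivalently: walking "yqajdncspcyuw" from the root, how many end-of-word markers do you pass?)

Traverse "yqajdncspcyuw" character by character; count nodes along the way that are marked as word ends.
Prefixes of the query that are stored words: "yqajdncs", "yqajdncspc"
Count: 2

2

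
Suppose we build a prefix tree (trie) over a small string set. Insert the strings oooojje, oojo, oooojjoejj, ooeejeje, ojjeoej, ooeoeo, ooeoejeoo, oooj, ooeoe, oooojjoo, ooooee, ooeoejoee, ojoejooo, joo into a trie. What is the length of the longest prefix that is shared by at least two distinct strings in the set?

7

Equivalently: take the maximum, over all pairs, of their longest common prefix length.
"oooojjoejj" and "oooojjoo" agree on "oooojjo" (7 characters) before diverging; nothing deeper is shared.
Longest shared-prefix length: 7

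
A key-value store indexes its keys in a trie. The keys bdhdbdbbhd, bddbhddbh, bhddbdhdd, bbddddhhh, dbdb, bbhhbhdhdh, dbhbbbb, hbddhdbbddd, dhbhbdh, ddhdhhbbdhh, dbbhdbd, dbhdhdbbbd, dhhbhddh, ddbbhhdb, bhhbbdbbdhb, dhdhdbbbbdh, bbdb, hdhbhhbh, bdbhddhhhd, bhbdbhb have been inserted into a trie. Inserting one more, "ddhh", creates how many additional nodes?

1

The longest prefix of "ddhh" already in the trie is "ddh" (length 3).
So 4 − 3 = 1 new nodes.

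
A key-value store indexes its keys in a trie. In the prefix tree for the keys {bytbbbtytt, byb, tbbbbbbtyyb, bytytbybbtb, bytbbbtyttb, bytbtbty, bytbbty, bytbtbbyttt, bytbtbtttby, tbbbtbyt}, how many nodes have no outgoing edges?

A leaf is a node with no children — equivalently, the end of a word that is not a proper prefix of any other stored word.
Those words: "byb", "bytbbbtyttb", "bytbbty", "bytbtbbyttt", "bytbtbtttby", "bytbtbty", "bytytbybbtb", "tbbbbbbtyyb", "tbbbtbyt"
Leaf count: 9

9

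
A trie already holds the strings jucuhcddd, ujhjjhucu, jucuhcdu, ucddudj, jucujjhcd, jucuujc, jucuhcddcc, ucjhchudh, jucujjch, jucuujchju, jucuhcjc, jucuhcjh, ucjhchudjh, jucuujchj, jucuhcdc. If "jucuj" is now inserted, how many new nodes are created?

Every character of "jucuj" already lies on an existing path (it is a prefix of some stored word).
No new nodes are needed: 0.

0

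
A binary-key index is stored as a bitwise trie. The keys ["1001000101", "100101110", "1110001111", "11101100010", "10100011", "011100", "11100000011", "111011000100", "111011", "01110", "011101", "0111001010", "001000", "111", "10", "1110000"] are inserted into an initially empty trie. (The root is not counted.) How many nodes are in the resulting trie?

58

For each word, the new-node count is its length minus the longest prefix already in the trie:
  "1001000101" → 10 new (1, 0, 0, 1, 0, 0, 0, 1, 0, 1)
  "100101110" → prefix "10010" already present; 4 new (1, 1, 1, 0)
  "1110001111" → prefix "1" already present; 9 new (1, 1, 0, 0, 0, 1, 1, 1, 1)
  "11101100010" → prefix "1110" already present; 7 new (1, 1, 0, 0, 0, 1, 0)
  "10100011" → prefix "10" already present; 6 new (1, 0, 0, 0, 1, 1)
  "011100" → 6 new (0, 1, 1, 1, 0, 0)
  "11100000011" → prefix "111000" already present; 5 new (0, 0, 0, 1, 1)
  "111011000100" → prefix "11101100010" already present; 1 new (0)
  "111011" → prefix "111011" already present; 0 new (none)
  "01110" → prefix "01110" already present; 0 new (none)
  "011101" → prefix "01110" already present; 1 new (1)
  "0111001010" → prefix "011100" already present; 4 new (1, 0, 1, 0)
  "001000" → prefix "0" already present; 5 new (0, 1, 0, 0, 0)
  "111" → prefix "111" already present; 0 new (none)
  "10" → prefix "10" already present; 0 new (none)
  "1110000" → prefix "1110000" already present; 0 new (none)
Total nodes = 10 + 4 + 9 + 7 + 6 + 6 + 5 + 1 + 0 + 0 + 1 + 4 + 5 + 0 + 0 + 0 = 58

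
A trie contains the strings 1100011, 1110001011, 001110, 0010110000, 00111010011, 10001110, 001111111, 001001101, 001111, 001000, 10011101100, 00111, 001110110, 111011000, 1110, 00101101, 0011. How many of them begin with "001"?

11

Traverse to the node for "001", then collect every word in that subtree.
Words under "001": 001000, 001001101, 0010110000, 00101101, 0011, 00111, 001110, 00111010011, 001110110, 001111, 001111111
Count: 11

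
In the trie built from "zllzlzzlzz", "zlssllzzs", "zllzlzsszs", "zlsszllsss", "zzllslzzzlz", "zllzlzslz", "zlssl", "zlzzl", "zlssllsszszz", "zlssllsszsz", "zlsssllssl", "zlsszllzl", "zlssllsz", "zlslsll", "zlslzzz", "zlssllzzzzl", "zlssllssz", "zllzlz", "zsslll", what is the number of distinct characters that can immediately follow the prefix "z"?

Follow the path "z" to its node, then look at its outgoing edges.
Distinct next characters after "z": l, s, z.
That node has 3 child edges.

3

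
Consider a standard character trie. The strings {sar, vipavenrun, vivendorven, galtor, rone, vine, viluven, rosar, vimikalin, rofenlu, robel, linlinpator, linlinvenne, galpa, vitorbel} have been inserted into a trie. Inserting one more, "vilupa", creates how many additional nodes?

"vilu" is already a path in the trie; the remaining "pa" must be added.
So 6 − 4 = 2 new nodes.

2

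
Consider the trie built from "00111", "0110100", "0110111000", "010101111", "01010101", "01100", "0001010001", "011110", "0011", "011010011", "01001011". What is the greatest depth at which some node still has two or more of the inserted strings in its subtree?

7

Equivalently: take the maximum, over all pairs, of their longest common prefix length.
"0110100" and "011010011" agree on "0110100" (7 characters) before diverging; nothing deeper is shared.
Longest shared-prefix length: 7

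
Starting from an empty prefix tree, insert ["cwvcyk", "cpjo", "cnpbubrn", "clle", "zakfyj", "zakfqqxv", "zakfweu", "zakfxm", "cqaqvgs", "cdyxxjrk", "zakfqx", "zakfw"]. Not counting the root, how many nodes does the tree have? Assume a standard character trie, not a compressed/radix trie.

48

Count nodes per top-level branch (shared prefixes stored once):
  'c'-branch (cdyxxjrk, clle, cnpbubrn, cpjo, cqaqvgs, cwvcyk): 32 nodes
  'z'-branch (zakfqqxv, zakfqx, zakfw, zakfweu, zakfxm, zakfyj): 16 nodes
Sum: 48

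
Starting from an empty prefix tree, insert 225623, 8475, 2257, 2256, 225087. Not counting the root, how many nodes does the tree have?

14

Trie structure (* marks end of a word):
(root)
├─ 2
│  └─ 2
│     └─ 5
│        ├─ 0
│        │  └─ 8
│        │     └─ 7 *
│        ├─ 6 *
│        │  └─ 2
│        │     └─ 3 *
│        └─ 7 *
└─ 8
   └─ 4
      └─ 7
         └─ 5 *
Counting every labelled node above: 14.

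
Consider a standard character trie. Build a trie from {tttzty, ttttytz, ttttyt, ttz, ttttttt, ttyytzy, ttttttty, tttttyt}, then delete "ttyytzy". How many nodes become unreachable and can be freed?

A node on "ttyytzy"'s path can go only if nothing else ends at it or branches off below it.
The suffix "yytzy" (5 nodes) is used only by "ttyytzy"; the node for "tt" still has the child "t", so pruning stops there.
Nodes removed: 5

5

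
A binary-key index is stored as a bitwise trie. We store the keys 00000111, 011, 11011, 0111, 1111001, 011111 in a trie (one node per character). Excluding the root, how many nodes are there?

Insert word by word; a character creates a node only if that edge doesn't already exist:
  "00000111" → 8 new (0, 0, 0, 0, 0, 1, 1, 1)
  "011" → prefix "0" already present; 2 new (1, 1)
  "11011" → 5 new (1, 1, 0, 1, 1)
  "0111" → prefix "011" already present; 1 new (1)
  "1111001" → prefix "11" already present; 5 new (1, 1, 0, 0, 1)
  "011111" → prefix "0111" already present; 2 new (1, 1)
Total nodes = 8 + 2 + 5 + 1 + 5 + 2 = 23

23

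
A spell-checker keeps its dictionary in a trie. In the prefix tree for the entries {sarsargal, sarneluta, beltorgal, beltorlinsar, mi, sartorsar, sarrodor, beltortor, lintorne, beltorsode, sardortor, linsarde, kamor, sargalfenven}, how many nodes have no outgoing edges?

14

Leaves are exactly the stored words that no other stored word extends.
Those words: "beltorgal", "beltorlinsar", "beltorsode", "beltortor", "kamor", "linsarde", "lintorne", "mi", "sardortor", "sargalfenven", "sarneluta", "sarrodor", "sarsargal", "sartorsar"
Leaf count: 14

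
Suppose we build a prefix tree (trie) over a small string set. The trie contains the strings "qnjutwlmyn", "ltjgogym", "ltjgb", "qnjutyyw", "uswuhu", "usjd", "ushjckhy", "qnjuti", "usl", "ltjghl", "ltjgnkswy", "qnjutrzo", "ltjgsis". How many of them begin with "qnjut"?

4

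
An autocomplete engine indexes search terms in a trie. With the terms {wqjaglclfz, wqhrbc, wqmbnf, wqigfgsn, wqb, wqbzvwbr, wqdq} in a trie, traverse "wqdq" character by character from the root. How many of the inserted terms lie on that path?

Walk "wqdq" from the root; an end-of-word marker is hit whenever a stored word is a prefix of "wqdq".
Prefixes of the query that are stored words: "wqdq"
Count: 1

1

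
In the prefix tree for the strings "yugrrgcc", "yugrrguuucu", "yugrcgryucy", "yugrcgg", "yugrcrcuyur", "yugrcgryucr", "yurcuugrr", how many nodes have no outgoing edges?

7

A leaf is a node with no children — equivalently, the end of a word that is not a proper prefix of any other stored word.
Those words: "yugrcgg", "yugrcgryucr", "yugrcgryucy", "yugrcrcuyur", "yugrrgcc", "yugrrguuucu", "yurcuugrr"
Leaf count: 7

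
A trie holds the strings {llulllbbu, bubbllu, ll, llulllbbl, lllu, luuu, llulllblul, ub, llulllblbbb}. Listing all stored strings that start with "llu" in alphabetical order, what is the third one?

llulllblbbb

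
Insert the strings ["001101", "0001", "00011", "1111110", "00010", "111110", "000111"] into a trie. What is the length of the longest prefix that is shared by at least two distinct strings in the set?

5

Equivalently: take the maximum, over all pairs, of their longest common prefix length.
"00011" and "000111" agree on "00011" (5 characters) before diverging; nothing deeper is shared.
Longest shared-prefix length: 5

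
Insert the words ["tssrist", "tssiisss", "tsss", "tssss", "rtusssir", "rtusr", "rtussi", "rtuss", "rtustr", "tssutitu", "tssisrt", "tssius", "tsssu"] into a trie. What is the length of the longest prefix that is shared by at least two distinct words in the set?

5

Look for the deepest trie node that still has at least two words in its subtree.
"rtuss" and "rtussi" agree on "rtuss" (5 characters) before diverging; nothing deeper is shared.
Longest shared-prefix length: 5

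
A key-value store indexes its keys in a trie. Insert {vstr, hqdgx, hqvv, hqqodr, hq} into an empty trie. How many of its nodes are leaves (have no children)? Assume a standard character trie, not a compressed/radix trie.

4

Leaves are exactly the stored words that no other stored word extends.
Those words: "hqdgx", "hqqodr", "hqvv", "vstr"
Leaf count: 4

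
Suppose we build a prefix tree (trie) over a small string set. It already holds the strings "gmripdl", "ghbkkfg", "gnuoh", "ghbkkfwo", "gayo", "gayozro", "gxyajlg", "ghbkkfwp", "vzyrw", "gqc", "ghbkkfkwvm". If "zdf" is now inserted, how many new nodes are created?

3

No existing word starts with "z", so every character of "zdf" needs a new node.
3 − 0 = 3 new nodes.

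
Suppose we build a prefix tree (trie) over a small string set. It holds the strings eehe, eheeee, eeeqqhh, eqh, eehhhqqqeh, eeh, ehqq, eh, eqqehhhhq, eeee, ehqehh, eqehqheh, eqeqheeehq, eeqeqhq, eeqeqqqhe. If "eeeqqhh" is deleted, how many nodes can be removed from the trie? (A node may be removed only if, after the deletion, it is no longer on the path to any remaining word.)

4

A node on "eeeqqhh"'s path can go only if nothing else ends at it or branches off below it.
The suffix "qqhh" (4 nodes) is used only by "eeeqqhh"; the node for "eee" still has the child "e", so pruning stops there.
Nodes removed: 4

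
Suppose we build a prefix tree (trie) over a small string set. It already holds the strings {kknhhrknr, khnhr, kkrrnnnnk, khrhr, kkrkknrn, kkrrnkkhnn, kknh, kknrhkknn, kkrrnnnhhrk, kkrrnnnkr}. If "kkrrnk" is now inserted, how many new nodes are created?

0

"kkrrnk" is already a full path in the trie; only an end-marker is added.
No new nodes are needed: 0.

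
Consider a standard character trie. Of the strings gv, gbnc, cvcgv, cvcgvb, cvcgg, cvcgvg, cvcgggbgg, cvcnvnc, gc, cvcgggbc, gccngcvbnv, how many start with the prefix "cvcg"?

Filter for entries beginning with "cvcg":
Words under "cvcg": cvcgg, cvcgggbc, cvcgggbgg, cvcgv, cvcgvb, cvcgvg
Count: 6

6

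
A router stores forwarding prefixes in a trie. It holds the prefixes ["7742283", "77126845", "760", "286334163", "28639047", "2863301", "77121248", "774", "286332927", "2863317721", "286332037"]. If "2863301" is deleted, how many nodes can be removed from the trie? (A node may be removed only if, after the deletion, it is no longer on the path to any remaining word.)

After clearing the end-marker at "2863301", prune upward until reaching a node still needed by another word.
The suffix "01" (2 nodes) is used only by "2863301"; the node for "28633" still has the child "4", so pruning stops there.
Nodes removed: 2

2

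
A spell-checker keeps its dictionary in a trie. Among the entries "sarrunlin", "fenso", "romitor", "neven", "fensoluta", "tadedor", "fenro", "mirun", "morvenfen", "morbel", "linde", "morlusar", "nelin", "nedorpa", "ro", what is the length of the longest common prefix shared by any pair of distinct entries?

Equivalently: take the maximum, over all pairs, of their longest common prefix length.
e.g. "fenso" and "fensoluta" share the prefix "fenso" of length 5; no pair shares a longer one.
Longest shared-prefix length: 5

5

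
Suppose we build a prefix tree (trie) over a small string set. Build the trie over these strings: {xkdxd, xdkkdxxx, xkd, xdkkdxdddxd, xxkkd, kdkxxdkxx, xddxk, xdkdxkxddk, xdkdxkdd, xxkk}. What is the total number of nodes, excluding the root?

Count nodes per top-level branch (shared prefixes stored once):
  'k'-branch (kdkxxdkxx): 9 nodes
  'x'-branch (xddxk, xdkdxkdd, xdkdxkxddk, xdkkdxdddxd, xdkkdxxx, xkd, xkdxd, xxkk, xxkkd): 33 nodes
Sum: 42

42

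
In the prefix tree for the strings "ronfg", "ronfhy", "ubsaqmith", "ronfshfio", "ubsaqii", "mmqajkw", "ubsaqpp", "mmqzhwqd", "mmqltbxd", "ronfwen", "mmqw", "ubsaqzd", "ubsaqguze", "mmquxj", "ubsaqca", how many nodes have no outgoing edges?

15

Leaves are exactly the stored words that no other stored word extends.
Those words: "mmqajkw", "mmqltbxd", "mmquxj", "mmqw", "mmqzhwqd", "ronfg", "ronfhy", "ronfshfio", "ronfwen", "ubsaqca", "ubsaqguze", "ubsaqii", "ubsaqmith", "ubsaqpp", "ubsaqzd"
Leaf count: 15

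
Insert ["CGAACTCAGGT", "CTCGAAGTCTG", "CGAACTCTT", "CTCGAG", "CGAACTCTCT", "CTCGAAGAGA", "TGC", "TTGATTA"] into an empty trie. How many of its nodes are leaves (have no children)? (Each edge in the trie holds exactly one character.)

8

Leaves are exactly the stored words that no other stored word extends.
Those words: "CGAACTCAGGT", "CGAACTCTCT", "CGAACTCTT", "CTCGAAGAGA", "CTCGAAGTCTG", "CTCGAG", "TGC", "TTGATTA"
Leaf count: 8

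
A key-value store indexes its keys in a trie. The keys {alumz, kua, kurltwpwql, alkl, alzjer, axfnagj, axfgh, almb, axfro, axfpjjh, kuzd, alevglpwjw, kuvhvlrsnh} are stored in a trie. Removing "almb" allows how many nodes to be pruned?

A node on "almb"'s path can go only if nothing else ends at it or branches off below it.
The suffix "mb" (2 nodes) is used only by "almb"; the node for "al" still has the child "u", so pruning stops there.
Nodes removed: 2

2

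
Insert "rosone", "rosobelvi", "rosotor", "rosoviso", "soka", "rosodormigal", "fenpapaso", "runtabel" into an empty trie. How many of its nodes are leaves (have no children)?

8

A leaf is a node with no children — equivalently, the end of a word that is not a proper prefix of any other stored word.
Those words: "fenpapaso", "rosobelvi", "rosodormigal", "rosone", "rosotor", "rosoviso", "runtabel", "soka"
Leaf count: 8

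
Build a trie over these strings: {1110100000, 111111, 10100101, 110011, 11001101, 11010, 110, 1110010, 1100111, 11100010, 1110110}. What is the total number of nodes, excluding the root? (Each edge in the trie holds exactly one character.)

37

Count nodes per top-level branch (shared prefixes stored once):
  '1'-branch (10100101, 110, 110011, 11001101, 1100111, 11010, 11100010, 1110010, 1110100000, 1110110, 111111): 37 nodes
Sum: 37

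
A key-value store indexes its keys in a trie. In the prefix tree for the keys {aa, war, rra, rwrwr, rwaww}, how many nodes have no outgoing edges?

Leaves are exactly the stored words that no other stored word extends.
Those words: "aa", "rra", "rwaww", "rwrwr", "war"
Leaf count: 5

5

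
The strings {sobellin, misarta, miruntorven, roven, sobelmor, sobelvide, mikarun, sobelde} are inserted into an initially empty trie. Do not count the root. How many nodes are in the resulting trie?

43

Count nodes per top-level branch (shared prefixes stored once):
  'm'-branch (mikarun, miruntorven, misarta): 21 nodes
  'r'-branch (roven): 5 nodes
  's'-branch (sobelde, sobellin, sobelmor, sobelvide): 17 nodes
Sum: 43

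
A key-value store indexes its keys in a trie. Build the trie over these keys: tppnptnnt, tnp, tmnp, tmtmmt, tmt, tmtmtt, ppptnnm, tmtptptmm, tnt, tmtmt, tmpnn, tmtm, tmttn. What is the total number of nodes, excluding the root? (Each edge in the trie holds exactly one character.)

39

Count nodes per top-level branch (shared prefixes stored once):
  'p'-branch (ppptnnm): 7 nodes
  't'-branch (tmnp, tmpnn, tmt, tmtm, tmtmmt, tmtmt, tmtmtt, tmtptptmm, tmttn, tnp, tnt, tppnptnnt): 32 nodes
Sum: 39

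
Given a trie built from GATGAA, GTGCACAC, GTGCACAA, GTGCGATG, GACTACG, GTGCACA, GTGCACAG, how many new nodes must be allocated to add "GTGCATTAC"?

4

Walking "GTGCATTAC" from the root, the first 5 characters ("GTGCA") follow existing edges; "T" is the first miss.
So 9 − 5 = 4 new nodes.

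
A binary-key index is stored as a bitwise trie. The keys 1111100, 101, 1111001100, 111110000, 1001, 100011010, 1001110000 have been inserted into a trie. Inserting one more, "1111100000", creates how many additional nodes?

"111110000" is already a path in the trie; the remaining "0" must be added.
So 10 − 9 = 1 new nodes.

1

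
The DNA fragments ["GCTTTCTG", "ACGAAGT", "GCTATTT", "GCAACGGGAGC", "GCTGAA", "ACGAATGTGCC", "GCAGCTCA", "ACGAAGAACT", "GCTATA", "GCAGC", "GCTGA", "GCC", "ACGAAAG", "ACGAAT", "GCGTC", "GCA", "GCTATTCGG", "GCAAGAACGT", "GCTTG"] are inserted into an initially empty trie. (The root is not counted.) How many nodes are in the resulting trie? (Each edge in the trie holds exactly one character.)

For each word, the new-node count is its length minus the longest prefix already in the trie:
  "GCTTTCTG" → 8 new (G, C, T, T, T, C, T, G)
  "ACGAAGT" → 7 new (A, C, G, A, A, G, T)
  "GCTATTT" → prefix "GCT" already present; 4 new (A, T, T, T)
  "GCAACGGGAGC" → prefix "GC" already present; 9 new (A, A, C, G, G, G, A, G, C)
  "GCTGAA" → prefix "GCT" already present; 3 new (G, A, A)
  "ACGAATGTGCC" → prefix "ACGAA" already present; 6 new (T, G, T, G, C, C)
  "GCAGCTCA" → prefix "GCA" already present; 5 new (G, C, T, C, A)
  "ACGAAGAACT" → prefix "ACGAAG" already present; 4 new (A, A, C, T)
  "GCTATA" → prefix "GCTAT" already present; 1 new (A)
  "GCAGC" → prefix "GCAGC" already present; 0 new (none)
  "GCTGA" → prefix "GCTGA" already present; 0 new (none)
  "GCC" → prefix "GC" already present; 1 new (C)
  "ACGAAAG" → prefix "ACGAA" already present; 2 new (A, G)
  "ACGAAT" → prefix "ACGAAT" already present; 0 new (none)
  "GCGTC" → prefix "GC" already present; 3 new (G, T, C)
  "GCA" → prefix "GCA" already present; 0 new (none)
  "GCTATTCGG" → prefix "GCTATT" already present; 3 new (C, G, G)
  "GCAAGAACGT" → prefix "GCAA" already present; 6 new (G, A, A, C, G, T)
  "GCTTG" → prefix "GCTT" already present; 1 new (G)
Total nodes = 8 + 7 + 4 + 9 + 3 + 6 + 5 + 4 + 1 + 0 + 0 + 1 + 2 + 0 + 3 + 0 + 3 + 6 + 1 = 63

63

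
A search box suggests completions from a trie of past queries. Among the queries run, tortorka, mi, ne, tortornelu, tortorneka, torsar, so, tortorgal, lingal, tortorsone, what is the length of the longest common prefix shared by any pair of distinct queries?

Equivalently: take the maximum, over all pairs, of their longest common prefix length.
"tortorneka" and "tortornelu" agree on "tortorne" (8 characters) before diverging; nothing deeper is shared.
Longest shared-prefix length: 8

8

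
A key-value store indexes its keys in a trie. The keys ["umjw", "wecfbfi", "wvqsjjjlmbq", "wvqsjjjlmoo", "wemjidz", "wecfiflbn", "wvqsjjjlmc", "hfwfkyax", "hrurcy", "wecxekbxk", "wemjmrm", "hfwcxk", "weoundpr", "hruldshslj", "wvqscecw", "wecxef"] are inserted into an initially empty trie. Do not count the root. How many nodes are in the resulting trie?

Count nodes per top-level branch (shared prefixes stored once):
  'h'-branch (hfwcxk, hfwfkyax, hruldshslj, hrurcy): 23 nodes
  'u'-branch (umjw): 4 nodes
  'w'-branch (wecfbfi, wecfiflbn, wecxef, wecxekbxk, wemjidz, wemjmrm, weoundpr, wvqscecw, wvqsjjjlmbq, wvqsjjjlmc, wvqsjjjlmoo): 50 nodes
Sum: 77

77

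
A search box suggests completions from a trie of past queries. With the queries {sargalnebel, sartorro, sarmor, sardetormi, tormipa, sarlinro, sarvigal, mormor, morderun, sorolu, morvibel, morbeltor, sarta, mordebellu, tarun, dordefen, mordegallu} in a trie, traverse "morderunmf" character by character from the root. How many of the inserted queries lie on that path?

1

Walk "morderunmf" from the root; an end-of-word marker is hit whenever a stored word is a prefix of "morderunmf".
Prefixes of the query that are stored words: "morderun"
Count: 1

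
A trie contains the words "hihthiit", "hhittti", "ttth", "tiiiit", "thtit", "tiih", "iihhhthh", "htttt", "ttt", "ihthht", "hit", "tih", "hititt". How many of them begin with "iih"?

1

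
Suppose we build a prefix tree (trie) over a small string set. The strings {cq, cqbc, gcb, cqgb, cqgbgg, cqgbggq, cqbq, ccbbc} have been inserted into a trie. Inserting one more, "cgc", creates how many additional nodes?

2

The longest prefix of "cgc" already in the trie is "c" (length 1).
Each of the 2 remaining characters creates one node.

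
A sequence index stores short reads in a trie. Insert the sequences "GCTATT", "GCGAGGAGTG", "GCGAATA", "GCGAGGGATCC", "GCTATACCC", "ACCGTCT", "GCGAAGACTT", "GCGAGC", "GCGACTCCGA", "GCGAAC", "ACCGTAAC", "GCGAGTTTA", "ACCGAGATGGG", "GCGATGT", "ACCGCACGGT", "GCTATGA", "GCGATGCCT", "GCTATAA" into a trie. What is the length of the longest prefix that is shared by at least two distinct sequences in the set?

The deepest shared node is where two words last agree before diverging.
e.g. "GCGAGGAGTG" and "GCGAGGGATCC" share the prefix "GCGAGG" of length 6; no pair shares a longer one.
Longest shared-prefix length: 6

6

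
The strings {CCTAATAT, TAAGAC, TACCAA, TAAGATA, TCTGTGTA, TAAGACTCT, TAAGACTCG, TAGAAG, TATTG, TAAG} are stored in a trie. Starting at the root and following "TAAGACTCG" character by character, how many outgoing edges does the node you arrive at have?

0

The children of the "TAAGACTCG" node are the distinct next characters among strings starting with "TAAGACTCG".
No stored string extends past "TAAGACTCG".
That node has 0 child edges.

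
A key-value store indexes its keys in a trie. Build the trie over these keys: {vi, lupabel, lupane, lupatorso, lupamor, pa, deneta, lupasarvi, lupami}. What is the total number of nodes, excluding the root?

For each word, the new-node count is its length minus the longest prefix already in the trie:
  "vi" → 2 new (v, i)
  "lupabel" → 7 new (l, u, p, a, b, e, l)
  "lupane" → prefix "lupa" already present; 2 new (n, e)
  "lupatorso" → prefix "lupa" already present; 5 new (t, o, r, s, o)
  "lupamor" → prefix "lupa" already present; 3 new (m, o, r)
  "pa" → 2 new (p, a)
  "deneta" → 6 new (d, e, n, e, t, a)
  "lupasarvi" → prefix "lupa" already present; 5 new (s, a, r, v, i)
  "lupami" → prefix "lupam" already present; 1 new (i)
Total nodes = 2 + 7 + 2 + 5 + 3 + 2 + 6 + 5 + 1 = 33

33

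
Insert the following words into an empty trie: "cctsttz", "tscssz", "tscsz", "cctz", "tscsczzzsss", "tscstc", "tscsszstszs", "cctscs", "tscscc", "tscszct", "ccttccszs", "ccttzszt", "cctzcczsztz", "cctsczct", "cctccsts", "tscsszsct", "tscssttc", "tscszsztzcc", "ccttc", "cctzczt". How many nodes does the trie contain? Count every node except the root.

72

Insert word by word; a character creates a node only if that edge doesn't already exist:
  "cctsttz" → 7 new (c, c, t, s, t, t, z)
  "tscssz" → 6 new (t, s, c, s, s, z)
  "tscsz" → prefix "tscs" already present; 1 new (z)
  "cctz" → prefix "cct" already present; 1 new (z)
  "tscsczzzsss" → prefix "tscs" already present; 7 new (c, z, z, z, s, s, s)
  "tscstc" → prefix "tscs" already present; 2 new (t, c)
  "tscsszstszs" → prefix "tscssz" already present; 5 new (s, t, s, z, s)
  "cctscs" → prefix "ccts" already present; 2 new (c, s)
  "tscscc" → prefix "tscsc" already present; 1 new (c)
  "tscszct" → prefix "tscsz" already present; 2 new (c, t)
  "ccttccszs" → prefix "cct" already present; 6 new (t, c, c, s, z, s)
  "ccttzszt" → prefix "cctt" already present; 4 new (z, s, z, t)
  "cctzcczsztz" → prefix "cctz" already present; 7 new (c, c, z, s, z, t, z)
  "cctsczct" → prefix "cctsc" already present; 3 new (z, c, t)
  "cctccsts" → prefix "cct" already present; 5 new (c, c, s, t, s)
  "tscsszsct" → prefix "tscsszs" already present; 2 new (c, t)
  "tscssttc" → prefix "tscss" already present; 3 new (t, t, c)
  "tscszsztzcc" → prefix "tscsz" already present; 6 new (s, z, t, z, c, c)
  "ccttc" → prefix "ccttc" already present; 0 new (none)
  "cctzczt" → prefix "cctzc" already present; 2 new (z, t)
Total nodes = 7 + 6 + 1 + 1 + 7 + 2 + 5 + 2 + 1 + 2 + 6 + 4 + 7 + 3 + 5 + 2 + 3 + 6 + 0 + 2 = 72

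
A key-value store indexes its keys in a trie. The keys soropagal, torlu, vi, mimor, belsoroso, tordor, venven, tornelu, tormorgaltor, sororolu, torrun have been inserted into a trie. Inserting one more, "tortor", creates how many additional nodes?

The longest prefix of "tortor" already in the trie is "tor" (length 3).
Each of the 3 remaining characters creates one node.

3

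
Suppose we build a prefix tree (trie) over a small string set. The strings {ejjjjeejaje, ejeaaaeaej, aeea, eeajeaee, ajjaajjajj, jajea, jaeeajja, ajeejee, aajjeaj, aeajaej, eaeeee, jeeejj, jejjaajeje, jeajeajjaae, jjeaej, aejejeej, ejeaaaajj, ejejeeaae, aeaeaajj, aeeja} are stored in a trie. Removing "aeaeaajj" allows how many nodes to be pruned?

5

After clearing the end-marker at "aeaeaajj", prune upward until reaching a node still needed by another word.
The suffix "eaajj" (5 nodes) is used only by "aeaeaajj"; the node for "aea" still has the child "j", so pruning stops there.
Nodes removed: 5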